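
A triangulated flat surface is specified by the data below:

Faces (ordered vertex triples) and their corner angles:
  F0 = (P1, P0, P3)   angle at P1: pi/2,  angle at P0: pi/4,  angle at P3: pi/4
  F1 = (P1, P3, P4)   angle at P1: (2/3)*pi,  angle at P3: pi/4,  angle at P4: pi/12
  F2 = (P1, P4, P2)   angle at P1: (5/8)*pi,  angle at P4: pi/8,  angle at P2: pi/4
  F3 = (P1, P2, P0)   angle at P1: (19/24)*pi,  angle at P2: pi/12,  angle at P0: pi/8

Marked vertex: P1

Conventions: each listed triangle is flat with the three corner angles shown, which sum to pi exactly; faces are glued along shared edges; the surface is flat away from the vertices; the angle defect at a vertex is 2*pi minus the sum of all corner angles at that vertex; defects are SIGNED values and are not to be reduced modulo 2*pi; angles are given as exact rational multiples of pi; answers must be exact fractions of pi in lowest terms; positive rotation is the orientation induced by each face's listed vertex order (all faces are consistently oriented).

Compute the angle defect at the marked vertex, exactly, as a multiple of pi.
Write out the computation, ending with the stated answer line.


Sum of corner angles at P1: (31/12)*pi
defect = 2*pi - (31/12)*pi

Answer: defect(P1) = (-7/12)*pi


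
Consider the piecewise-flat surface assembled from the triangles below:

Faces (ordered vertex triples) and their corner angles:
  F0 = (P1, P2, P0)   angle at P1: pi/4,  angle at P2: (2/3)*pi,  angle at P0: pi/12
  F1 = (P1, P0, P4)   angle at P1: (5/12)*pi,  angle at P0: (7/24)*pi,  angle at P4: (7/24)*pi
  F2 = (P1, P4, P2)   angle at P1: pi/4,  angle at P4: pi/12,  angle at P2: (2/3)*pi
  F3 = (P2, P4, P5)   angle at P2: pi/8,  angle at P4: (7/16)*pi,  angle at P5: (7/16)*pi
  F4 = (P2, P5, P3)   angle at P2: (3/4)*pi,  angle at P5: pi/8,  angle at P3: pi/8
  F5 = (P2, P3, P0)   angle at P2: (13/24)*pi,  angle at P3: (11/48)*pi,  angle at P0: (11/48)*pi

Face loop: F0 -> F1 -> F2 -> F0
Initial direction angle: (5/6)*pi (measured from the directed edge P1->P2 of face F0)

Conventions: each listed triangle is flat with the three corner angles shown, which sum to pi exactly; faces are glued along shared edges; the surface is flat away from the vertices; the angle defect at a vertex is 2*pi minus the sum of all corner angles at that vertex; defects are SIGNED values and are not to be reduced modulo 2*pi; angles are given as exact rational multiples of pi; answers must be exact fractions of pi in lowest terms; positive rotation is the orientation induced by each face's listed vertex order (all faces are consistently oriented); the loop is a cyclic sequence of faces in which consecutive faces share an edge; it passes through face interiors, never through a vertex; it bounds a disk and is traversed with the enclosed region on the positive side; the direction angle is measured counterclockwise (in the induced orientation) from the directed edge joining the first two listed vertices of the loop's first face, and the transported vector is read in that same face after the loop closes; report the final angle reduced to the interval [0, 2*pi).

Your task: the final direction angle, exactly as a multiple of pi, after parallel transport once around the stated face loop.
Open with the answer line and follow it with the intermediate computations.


Answer: final direction angle = (23/12)*pi

enclosed vertex P1: corner angles sum to (11/12)*pi, defect = 2*pi - (11/12)*pi = (13/12)*pi
the rotation equals the total enclosed defect, so the final angle is initial + defects (mod 2*pi)
final angle = (5/6)*pi + (13/12)*pi = (23/12)*pi (mod 2*pi)


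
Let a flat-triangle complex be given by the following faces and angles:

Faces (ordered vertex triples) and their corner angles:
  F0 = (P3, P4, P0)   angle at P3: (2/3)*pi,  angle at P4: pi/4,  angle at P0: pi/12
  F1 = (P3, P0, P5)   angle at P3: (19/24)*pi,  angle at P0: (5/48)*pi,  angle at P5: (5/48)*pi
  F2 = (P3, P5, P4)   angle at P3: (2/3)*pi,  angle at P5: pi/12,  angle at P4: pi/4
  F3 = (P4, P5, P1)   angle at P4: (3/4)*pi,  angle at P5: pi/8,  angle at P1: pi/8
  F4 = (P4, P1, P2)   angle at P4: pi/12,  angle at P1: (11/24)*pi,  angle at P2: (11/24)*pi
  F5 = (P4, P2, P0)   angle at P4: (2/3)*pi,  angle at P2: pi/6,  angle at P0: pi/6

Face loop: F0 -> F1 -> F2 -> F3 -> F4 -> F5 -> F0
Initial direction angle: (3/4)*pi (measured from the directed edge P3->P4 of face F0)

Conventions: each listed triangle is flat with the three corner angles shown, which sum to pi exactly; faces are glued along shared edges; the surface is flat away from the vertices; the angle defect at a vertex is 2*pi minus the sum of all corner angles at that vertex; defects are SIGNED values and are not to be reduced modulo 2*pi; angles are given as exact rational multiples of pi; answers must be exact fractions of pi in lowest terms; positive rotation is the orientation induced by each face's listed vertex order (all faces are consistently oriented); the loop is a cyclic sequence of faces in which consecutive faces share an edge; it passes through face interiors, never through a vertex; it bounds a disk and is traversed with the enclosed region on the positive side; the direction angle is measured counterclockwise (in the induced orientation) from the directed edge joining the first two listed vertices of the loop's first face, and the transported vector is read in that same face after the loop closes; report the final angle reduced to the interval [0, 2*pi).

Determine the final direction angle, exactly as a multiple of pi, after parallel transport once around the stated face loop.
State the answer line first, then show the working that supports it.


Answer: final direction angle = (5/8)*pi

enclosed vertex P3: corner angles sum to (17/8)*pi, defect = 2*pi - (17/8)*pi = -pi/8
enclosed vertex P4: corner angles sum to 2*pi, defect = 2*pi - 2*pi = 0
the final direction is the initial angle plus the enclosed defects, taken mod 2*pi in the induced orientation
final angle = (3/4)*pi - pi/8 = (5/8)*pi (mod 2*pi)


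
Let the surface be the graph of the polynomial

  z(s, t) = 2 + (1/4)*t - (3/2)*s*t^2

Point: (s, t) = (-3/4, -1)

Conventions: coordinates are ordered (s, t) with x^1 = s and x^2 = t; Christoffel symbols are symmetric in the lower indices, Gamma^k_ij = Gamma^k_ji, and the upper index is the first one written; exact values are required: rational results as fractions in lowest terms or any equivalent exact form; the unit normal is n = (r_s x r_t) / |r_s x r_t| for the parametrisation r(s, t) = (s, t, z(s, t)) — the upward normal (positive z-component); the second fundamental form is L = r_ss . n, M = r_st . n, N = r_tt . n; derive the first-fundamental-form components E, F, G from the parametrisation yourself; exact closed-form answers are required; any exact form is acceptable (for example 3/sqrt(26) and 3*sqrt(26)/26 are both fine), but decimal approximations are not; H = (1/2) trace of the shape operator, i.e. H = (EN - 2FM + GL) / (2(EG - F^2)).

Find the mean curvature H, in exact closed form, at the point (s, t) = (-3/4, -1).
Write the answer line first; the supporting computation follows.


Answer: H = -171*sqrt(29)/3364

z_s = -3/2, z_t = -2, z_ss = 0, z_st = 3, z_tt = 9/4
E = 13/4, F = 3, G = 5; answer radicand W^2 = 29/4
unnormalised second-form numerators: l = 0, m = 3, n = 9/4; L = l/sqrt(29/4), and similarly M = m/sqrt(W^2), N = n/sqrt(W^2)
H = (E*n - 2*F*m + G*l) / (2*(EG - F^2)*sqrt(W^2)); E*n - 2*F*m + G*l = -171/16, EG - F^2 = 29/4, so H = (-171/232)/sqrt(29/4)


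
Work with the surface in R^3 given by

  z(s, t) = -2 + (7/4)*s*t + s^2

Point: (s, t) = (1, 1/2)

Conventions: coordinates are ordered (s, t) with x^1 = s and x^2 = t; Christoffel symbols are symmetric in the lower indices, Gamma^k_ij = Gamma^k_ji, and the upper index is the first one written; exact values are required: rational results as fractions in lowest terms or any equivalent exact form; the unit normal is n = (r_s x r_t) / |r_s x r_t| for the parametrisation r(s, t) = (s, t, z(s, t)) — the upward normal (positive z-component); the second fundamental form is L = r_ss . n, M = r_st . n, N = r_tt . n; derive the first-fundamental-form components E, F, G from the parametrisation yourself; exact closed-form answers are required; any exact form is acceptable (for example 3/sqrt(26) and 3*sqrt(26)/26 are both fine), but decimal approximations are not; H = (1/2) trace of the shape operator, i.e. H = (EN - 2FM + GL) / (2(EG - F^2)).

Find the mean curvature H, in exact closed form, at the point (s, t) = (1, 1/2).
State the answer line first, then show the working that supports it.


Answer: H = -2428*sqrt(789)/622521

z_s = 23/8, z_t = 7/4, z_ss = 2, z_st = 7/4, z_tt = 0
E = 593/64, F = 161/32, G = 65/16; answer radicand W^2 = 789/64
unnormalised second-form numerators: l = 2, m = 7/4, n = 0; L = l/sqrt(789/64), and similarly M = m/sqrt(W^2), N = n/sqrt(W^2)
H = (E*n - 2*F*m + G*l) / (2*(EG - F^2)*sqrt(W^2)); E*n - 2*F*m + G*l = -607/64, EG - F^2 = 789/64, so H = (-607/1578)/sqrt(789/64)


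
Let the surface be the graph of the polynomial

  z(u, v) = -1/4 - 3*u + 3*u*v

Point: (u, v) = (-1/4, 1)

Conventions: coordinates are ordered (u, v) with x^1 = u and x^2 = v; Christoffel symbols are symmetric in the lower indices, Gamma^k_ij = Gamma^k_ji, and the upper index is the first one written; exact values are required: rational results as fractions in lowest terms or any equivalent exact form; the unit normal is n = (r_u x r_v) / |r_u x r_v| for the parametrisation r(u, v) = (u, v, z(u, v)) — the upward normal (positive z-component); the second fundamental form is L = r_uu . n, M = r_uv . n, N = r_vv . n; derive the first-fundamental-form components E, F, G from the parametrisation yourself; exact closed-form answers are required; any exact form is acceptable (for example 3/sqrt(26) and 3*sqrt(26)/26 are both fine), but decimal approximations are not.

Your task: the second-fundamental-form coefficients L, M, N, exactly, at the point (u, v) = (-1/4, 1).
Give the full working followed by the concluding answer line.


z_u = 0, z_v = -3/4, z_uu = 0, z_uv = 3, z_vv = 0
E = 1, F = 0, G = 25/16; answer radicand W^2 = 25/16
unnormalised second-form numerators: l = 0, m = 3, n = 0; L = l/sqrt(25/16), and similarly M = m/sqrt(W^2), N = n/sqrt(W^2)

Answer: L = 0, M = 12/5, N = 0


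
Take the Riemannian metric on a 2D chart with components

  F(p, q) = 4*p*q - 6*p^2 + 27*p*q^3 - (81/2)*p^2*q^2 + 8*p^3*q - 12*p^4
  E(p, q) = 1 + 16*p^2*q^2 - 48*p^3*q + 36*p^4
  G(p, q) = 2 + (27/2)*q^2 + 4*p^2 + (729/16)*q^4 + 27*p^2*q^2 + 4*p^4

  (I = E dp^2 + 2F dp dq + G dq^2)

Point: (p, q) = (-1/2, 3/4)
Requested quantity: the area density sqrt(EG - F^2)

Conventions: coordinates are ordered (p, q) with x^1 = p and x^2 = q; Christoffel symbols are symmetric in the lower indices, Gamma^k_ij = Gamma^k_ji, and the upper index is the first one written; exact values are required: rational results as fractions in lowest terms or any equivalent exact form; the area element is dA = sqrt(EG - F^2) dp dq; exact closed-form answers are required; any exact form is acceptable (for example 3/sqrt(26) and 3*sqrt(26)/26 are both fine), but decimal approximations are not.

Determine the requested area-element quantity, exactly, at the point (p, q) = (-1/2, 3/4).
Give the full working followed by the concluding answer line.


E = 10, F = -1017/64, G = 119017/4096; EG - F^2 = 155881/4096

Answer: sqrt(EG - F^2) = sqrt(155881)/64


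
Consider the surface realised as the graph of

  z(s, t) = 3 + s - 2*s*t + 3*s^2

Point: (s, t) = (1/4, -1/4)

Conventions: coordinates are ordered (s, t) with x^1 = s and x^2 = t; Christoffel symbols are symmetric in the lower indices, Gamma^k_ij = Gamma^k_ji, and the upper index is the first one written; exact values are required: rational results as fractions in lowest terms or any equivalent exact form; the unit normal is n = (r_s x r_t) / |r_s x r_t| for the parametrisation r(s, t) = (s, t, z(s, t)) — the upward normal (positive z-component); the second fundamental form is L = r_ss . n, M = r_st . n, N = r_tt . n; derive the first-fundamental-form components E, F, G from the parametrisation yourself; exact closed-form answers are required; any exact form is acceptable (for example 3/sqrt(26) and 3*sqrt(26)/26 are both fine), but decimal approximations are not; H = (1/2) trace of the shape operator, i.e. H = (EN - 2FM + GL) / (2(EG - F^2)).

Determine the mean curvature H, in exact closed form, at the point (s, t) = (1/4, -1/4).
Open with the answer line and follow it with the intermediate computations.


Answer: H = 6*sqrt(41)/1681

z_s = 3, z_t = -1/2, z_ss = 6, z_st = -2, z_tt = 0
E = 10, F = -3/2, G = 5/4; answer radicand W^2 = 41/4
unnormalised second-form numerators: l = 6, m = -2, n = 0; L = l/sqrt(41/4), and similarly M = m/sqrt(W^2), N = n/sqrt(W^2)
H = (E*n - 2*F*m + G*l) / (2*(EG - F^2)*sqrt(W^2)); E*n - 2*F*m + G*l = 3/2, EG - F^2 = 41/4, so H = (3/41)/sqrt(41/4)


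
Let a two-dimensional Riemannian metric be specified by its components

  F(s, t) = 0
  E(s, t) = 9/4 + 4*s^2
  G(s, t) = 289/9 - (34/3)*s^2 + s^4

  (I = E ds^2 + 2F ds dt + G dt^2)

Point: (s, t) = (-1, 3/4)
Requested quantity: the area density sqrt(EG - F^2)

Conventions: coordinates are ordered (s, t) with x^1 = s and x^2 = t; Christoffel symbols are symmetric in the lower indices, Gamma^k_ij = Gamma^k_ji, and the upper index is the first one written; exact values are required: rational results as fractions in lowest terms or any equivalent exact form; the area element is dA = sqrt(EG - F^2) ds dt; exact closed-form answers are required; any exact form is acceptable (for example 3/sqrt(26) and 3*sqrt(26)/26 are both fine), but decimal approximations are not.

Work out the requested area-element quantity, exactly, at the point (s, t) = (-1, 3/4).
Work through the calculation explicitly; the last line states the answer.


E = 25/4, F = 0, G = 196/9; EG - F^2 = 1225/9

Answer: sqrt(EG - F^2) = 35/3


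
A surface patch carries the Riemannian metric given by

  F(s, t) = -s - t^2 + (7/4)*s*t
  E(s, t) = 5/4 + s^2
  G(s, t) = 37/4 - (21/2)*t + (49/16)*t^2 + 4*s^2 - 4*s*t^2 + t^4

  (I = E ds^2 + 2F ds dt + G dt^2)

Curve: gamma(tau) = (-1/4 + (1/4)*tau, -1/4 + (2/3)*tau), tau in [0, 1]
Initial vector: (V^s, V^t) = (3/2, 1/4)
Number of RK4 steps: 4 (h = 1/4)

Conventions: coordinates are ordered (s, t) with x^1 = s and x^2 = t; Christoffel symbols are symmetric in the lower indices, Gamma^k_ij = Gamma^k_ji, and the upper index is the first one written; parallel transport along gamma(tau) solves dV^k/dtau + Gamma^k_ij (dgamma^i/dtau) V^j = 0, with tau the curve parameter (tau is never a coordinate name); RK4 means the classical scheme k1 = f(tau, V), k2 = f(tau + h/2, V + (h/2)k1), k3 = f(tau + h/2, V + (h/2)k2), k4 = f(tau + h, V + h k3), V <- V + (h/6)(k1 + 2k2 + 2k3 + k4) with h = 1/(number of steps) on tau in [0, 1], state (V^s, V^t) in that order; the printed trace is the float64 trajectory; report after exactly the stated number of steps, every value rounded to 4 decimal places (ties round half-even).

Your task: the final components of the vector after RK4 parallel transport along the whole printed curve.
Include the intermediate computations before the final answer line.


gamma'(tau) = (1/4, 2/3); f(tau, V)^k = -Gamma^k_ij(gamma(tau)) gamma'^i(tau) V^j; h = 1/4; intermediate values shown to 6 dp
curve data and Christoffel symbols at the stage parameters:
  tau = 0.000000: gamma = (-0.250000, -0.250000), gamma' = (0.250000, 0.666667); Gamma_sss = -0.165114, Gamma_sst = 0.020662, Gamma_stt = 1.025344, Gamma_tss = -0.112130, Gamma_tst = -0.091347, Gamma_ttt = -0.533100
  tau = 0.125000: gamma = (-0.218750, -0.166667), gamma' = (0.250000, 0.666667); Gamma_sss = -0.146761, Gamma_sst = 0.016235, Gamma_stt = 0.785098, Gamma_tss = -0.110983, Gamma_tst = -0.082705, Gamma_ttt = -0.541123
  tau = 0.250000: gamma = (-0.187500, -0.083333), gamma' = (0.250000, 0.666667); Gamma_sss = -0.128306, Gamma_sst = 0.012046, Gamma_stt = 0.558114, Gamma_tss = -0.108739, Gamma_tst = -0.074464, Gamma_ttt = -0.552353
  tau = 0.375000: gamma = (-0.156250, 0.000000), gamma' = (0.250000, 0.666667); Gamma_sss = -0.109714, Gamma_sst = 0.008214, Gamma_stt = 0.345430, Gamma_tss = -0.105145, Gamma_tst = -0.066999, Gamma_ttt = -0.567412
  tau = 0.500000: gamma = (-0.125000, 0.083333), gamma' = (0.250000, 0.666667); Gamma_sss = -0.090888, Gamma_sst = 0.004794, Gamma_stt = 0.147803, Gamma_tss = -0.099866, Gamma_tst = -0.060784, Gamma_ttt = -0.586924
  tau = 0.625000: gamma = (-0.093750, 0.166667), gamma' = (0.250000, 0.666667); Gamma_sss = -0.071639, Gamma_sst = 0.001732, Gamma_stt = -0.034334, Gamma_tss = -0.092455, Gamma_tst = -0.056428, Gamma_ttt = -0.611485
  tau = 0.750000: gamma = (-0.062500, 0.250000), gamma' = (0.250000, 0.666667); Gamma_sss = -0.051639, Gamma_sst = -0.001194, Gamma_stt = -0.200908, Gamma_tss = -0.082304, Gamma_tst = -0.054737, Gamma_ttt = -0.641623
  tau = 0.875000: gamma = (-0.031250, 0.333333), gamma' = (0.250000, 0.666667); Gamma_sss = -0.030357, Gamma_sst = -0.004454, Gamma_stt = -0.352213, Gamma_tss = -0.068565, Gamma_tst = -0.056803, Gamma_ttt = -0.677727
  tau = 1.000000: gamma = (0.000000, 0.416667), gamma' = (0.250000, 0.666667); Gamma_sss = -0.006950, Gamma_sst = -0.008910, Gamma_stt = -0.488880, Gamma_tss = -0.050037, Gamma_tst = -0.064149, Gamma_ttt = -0.719934
step 0: V^s = 1.5000, V^t = 0.2500
step 1: k1 = (-0.130926, 0.227955), k2 = (-0.108517, 0.229191), k3 = (-0.108526, 0.229483), k4 = (-0.079875, 0.232063); V <- V + (h/6)(k1 + 2k2 + 2k3 + k4): V^s = 1.4731, V^t = 0.3074
step 2: k1 = (-0.079876, 0.232091), k2 = (-0.046040, 0.236700), k3 = (-0.046081, 0.237228), k4 = (-0.008033, 0.244774); V <- V + (h/6)(k1 + 2k2 + 2k3 + k4): V^s = 1.4618, V^t = 0.3668
step 3: k1 = (-0.008035, 0.244808), k2 = (0.033399, 0.256307), k3 = (0.033518, 0.257227), k4 = (0.078014, 0.274183); V <- V + (h/6)(k1 + 2k2 + 2k3 + k4): V^s = 1.4703, V^t = 0.4312
step 4: k1 = (0.078030, 0.274239), k2 = (0.125438, 0.298326), k3 = (0.126211, 0.300056), k4 = (0.177634, 0.334080); V <- V + (h/6)(k1 + 2k2 + 2k3 + k4): V^s = 1.5019, V^t = 0.5064

Answer: V^s = 1.5019, V^t = 0.5064


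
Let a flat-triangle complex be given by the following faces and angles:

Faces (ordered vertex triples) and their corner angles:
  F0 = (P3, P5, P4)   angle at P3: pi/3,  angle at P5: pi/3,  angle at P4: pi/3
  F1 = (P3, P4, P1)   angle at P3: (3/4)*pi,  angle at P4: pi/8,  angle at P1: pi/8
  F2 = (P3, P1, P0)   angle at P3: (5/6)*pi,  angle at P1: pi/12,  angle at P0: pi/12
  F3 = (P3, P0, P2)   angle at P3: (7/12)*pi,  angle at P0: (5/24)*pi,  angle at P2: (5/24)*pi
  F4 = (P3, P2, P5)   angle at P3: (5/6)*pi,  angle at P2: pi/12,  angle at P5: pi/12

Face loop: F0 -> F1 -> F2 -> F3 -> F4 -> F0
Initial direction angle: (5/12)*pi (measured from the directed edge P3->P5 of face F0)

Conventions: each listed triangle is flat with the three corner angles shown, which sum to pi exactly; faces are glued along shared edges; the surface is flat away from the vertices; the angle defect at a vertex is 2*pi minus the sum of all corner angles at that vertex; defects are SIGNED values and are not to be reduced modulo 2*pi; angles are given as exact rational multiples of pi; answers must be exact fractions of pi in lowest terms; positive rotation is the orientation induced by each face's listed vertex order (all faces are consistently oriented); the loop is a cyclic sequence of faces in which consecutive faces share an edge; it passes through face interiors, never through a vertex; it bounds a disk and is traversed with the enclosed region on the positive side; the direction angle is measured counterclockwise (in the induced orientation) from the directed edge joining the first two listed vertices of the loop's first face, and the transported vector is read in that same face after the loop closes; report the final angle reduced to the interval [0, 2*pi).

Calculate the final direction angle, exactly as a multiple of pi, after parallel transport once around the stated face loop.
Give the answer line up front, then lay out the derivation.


Answer: final direction angle = (13/12)*pi

enclosed vertex P3: corner angles sum to (10/3)*pi, defect = 2*pi - (10/3)*pi = (-4/3)*pi
the final direction is the initial angle plus the enclosed defects, taken mod 2*pi in the induced orientation
final angle = (5/12)*pi - (4/3)*pi = (13/12)*pi (mod 2*pi)


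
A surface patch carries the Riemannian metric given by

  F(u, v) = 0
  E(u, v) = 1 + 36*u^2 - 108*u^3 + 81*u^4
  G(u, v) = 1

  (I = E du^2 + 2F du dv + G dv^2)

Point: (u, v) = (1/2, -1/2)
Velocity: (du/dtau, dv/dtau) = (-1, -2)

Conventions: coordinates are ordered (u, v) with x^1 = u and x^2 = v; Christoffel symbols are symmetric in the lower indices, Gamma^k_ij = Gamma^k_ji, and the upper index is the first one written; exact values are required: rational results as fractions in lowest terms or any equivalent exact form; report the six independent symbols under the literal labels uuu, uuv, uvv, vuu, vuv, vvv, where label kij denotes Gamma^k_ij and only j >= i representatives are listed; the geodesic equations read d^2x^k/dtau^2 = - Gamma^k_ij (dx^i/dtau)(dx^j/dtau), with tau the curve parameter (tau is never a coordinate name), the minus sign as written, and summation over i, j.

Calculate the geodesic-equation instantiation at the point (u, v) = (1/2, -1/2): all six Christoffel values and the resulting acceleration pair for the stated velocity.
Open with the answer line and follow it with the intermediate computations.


Answer: Gamma_uuu = -36/25, Gamma_uuv = 0, Gamma_uvv = 0, Gamma_vuu = 0, Gamma_vuv = 0, Gamma_vvv = 0; accelerations (d^2u/dtau^2, d^2v/dtau^2) = (36/25, 0)

E = 25/16, F = 0, G = 1 at the point
E_u = -9/2, E_v = 0, F_u = 0, F_v = 0, G_u = 0, G_v = 0
EG - F^2 = 25/16;  g^inv = (16/25) * [[1, 0], [0, 25/16]]
first-kind symbols [ij,l] = (1/2)(d_i g_jl + d_j g_il - d_l g_ij): [uu,u] = E_u/2 = -9/4, [uu,v] = F_u - E_v/2 = 0, [uv,u] = E_v/2 = 0, [uv,v] = G_u/2 = 0, [vv,u] = F_v - G_u/2 = 0, [vv,v] = G_v/2 = 0
Gamma^u_ij = (G*[ij,u] - F*[ij,v])/(EG - F^2), Gamma^v_ij = (E*[ij,v] - F*[ij,u])/(EG - F^2)
Gamma_uuu = -36/25, Gamma_uuv = 0, Gamma_uvv = 0, Gamma_vuu = 0, Gamma_vuv = 0, Gamma_vvv = 0
d^2u/dtau^2 = -(Gamma_uuu*(-1)^2 + 2*Gamma_uuv*(-1)*(-2) + Gamma_uvv*(-2)^2) = 36/25
d^2v/dtau^2 = -(Gamma_vuu*(-1)^2 + 2*Gamma_vuv*(-1)*(-2) + Gamma_vvv*(-2)^2) = 0


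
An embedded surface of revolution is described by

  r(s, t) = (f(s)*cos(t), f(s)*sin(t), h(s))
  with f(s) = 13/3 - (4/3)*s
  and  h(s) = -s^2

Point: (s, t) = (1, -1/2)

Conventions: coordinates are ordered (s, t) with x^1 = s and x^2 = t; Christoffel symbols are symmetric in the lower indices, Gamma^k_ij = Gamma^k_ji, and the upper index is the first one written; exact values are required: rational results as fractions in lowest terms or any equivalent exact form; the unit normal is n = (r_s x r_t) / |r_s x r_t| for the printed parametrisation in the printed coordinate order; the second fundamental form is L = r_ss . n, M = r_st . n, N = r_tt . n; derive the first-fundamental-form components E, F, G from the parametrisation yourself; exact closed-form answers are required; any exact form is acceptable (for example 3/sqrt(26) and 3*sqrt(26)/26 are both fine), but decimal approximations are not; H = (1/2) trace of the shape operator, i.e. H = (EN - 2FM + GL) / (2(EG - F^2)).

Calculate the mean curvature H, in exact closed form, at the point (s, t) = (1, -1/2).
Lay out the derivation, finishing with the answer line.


f = 3, f' = -4/3, f'' = 0, h' = -2, h'' = -2
E = 52/9, F = 0, G = 9; answer radicand W^2 = 52/9
unnormalised second-form numerators: l = 8/3, m = 0, n = -6; L = l/sqrt(52/9), and similarly M = m/sqrt(W^2), N = n/sqrt(W^2)
H = (E*n - 2*F*m + G*l) / (2*(EG - F^2)*sqrt(W^2)); E*n - 2*F*m + G*l = -32/3, EG - F^2 = 52, so H = (-4/39)/sqrt(52/9)

Answer: H = -2*sqrt(13)/169


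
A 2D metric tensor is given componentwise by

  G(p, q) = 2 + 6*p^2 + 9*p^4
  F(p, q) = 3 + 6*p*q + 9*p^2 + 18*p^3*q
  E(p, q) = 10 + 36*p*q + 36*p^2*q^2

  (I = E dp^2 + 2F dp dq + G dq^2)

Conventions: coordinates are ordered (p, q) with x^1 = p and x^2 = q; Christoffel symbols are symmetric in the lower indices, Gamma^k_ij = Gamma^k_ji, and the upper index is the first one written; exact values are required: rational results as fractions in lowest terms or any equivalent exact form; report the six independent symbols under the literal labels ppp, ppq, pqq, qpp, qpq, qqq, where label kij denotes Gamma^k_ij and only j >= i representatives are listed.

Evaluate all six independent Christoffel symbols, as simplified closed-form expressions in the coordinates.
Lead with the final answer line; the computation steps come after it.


Answer: Gamma_ppp = (36*p*q^2 + 18*q)/(9*p^4 + 36*p^2*q^2 + 6*p^2 + 36*p*q + 11), Gamma_ppq = (36*p^2*q + 18*p)/(9*p^4 + 36*p^2*q^2 + 6*p^2 + 36*p*q + 11), Gamma_pqq = 0, Gamma_qpp = (18*p^2*q + 6*q)/(9*p^4 + 36*p^2*q^2 + 6*p^2 + 36*p*q + 11), Gamma_qpq = (18*p^3 + 6*p)/(9*p^4 + 36*p^2*q^2 + 6*p^2 + 36*p*q + 11), Gamma_qqq = 0

E = 10 + 36*p*q + 36*p^2*q^2; F = 3 + 6*p*q + 9*p^2 + 18*p^3*q; G = 2 + 6*p^2 + 9*p^4
Gamma^k_ij = (1/2) g^{kl} (d_i g_jl + d_j g_il - d_l g_ij), with g^inv = (1/(EG-F^2)) [[G, -F], [-F, E]]
first partials: E_p = 36*q + 72*p*q^2, E_q = 36*p + 72*p^2*q, F_p = 6*q + 18*p + 54*p^2*q, F_q = 6*p + 18*p^3, G_p = 12*p + 36*p^3, G_q = 0
D = EG - F^2 = 11 + 36*p*q + 6*p^2 + 36*p^2*q^2 + 9*p^4
expanded: Gamma^p_pp = (G E_p - 2F F_p + F E_q)/(2D), Gamma^p_pq = (G E_q - F G_p)/(2D), Gamma^p_qq = (2G F_q - G G_p - F G_q)/(2D), Gamma^q_pp = (2E F_p - E E_q - F E_p)/(2D), Gamma^q_pq = (E G_p - F E_q)/(2D), Gamma^q_qq = (E G_q - 2F F_q + F G_p)/(2D); substitute and cancel common factors


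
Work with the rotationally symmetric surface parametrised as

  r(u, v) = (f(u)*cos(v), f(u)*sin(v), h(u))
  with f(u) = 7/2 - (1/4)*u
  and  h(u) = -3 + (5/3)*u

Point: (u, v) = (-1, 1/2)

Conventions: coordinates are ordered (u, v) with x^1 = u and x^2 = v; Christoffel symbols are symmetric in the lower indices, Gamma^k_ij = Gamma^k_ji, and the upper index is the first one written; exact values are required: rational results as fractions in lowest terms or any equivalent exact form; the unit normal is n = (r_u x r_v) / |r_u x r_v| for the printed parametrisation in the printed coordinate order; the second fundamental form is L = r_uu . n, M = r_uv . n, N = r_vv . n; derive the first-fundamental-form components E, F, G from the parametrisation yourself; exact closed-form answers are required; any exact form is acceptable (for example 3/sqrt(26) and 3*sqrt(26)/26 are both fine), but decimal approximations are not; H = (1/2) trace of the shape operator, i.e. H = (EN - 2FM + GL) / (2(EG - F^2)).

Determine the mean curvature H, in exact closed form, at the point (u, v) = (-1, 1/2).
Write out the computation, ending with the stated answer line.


f = 15/4, f' = -1/4, f'' = 0, h' = 5/3, h'' = 0
E = 409/144, F = 0, G = 225/16; answer radicand W^2 = 409/144
unnormalised second-form numerators: l = 0, m = 0, n = 25/4; L = l/sqrt(409/144), and similarly M = m/sqrt(W^2), N = n/sqrt(W^2)
H = (E*n - 2*F*m + G*l) / (2*(EG - F^2)*sqrt(W^2)); E*n - 2*F*m + G*l = 10225/576, EG - F^2 = 10225/256, so H = (2/9)/sqrt(409/144)

Answer: H = 8*sqrt(409)/1227


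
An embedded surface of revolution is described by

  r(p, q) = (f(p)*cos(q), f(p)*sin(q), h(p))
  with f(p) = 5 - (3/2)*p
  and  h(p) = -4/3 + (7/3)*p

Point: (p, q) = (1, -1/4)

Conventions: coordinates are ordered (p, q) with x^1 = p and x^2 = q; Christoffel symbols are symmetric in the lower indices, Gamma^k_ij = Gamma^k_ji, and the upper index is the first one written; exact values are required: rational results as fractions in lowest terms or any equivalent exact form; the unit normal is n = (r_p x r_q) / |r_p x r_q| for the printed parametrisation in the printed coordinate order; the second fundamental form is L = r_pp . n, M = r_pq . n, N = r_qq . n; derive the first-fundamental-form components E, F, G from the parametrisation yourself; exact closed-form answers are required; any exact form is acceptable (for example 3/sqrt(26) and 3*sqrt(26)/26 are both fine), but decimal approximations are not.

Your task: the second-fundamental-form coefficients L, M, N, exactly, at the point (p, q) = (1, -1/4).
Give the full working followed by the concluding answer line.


f = 7/2, f' = -3/2, f'' = 0, h' = 7/3, h'' = 0
E = 277/36, F = 0, G = 49/4; answer radicand W^2 = 277/36
unnormalised second-form numerators: l = 0, m = 0, n = 49/6; L = l/sqrt(277/36), and similarly M = m/sqrt(W^2), N = n/sqrt(W^2)

Answer: L = 0, M = 0, N = 49*sqrt(277)/277


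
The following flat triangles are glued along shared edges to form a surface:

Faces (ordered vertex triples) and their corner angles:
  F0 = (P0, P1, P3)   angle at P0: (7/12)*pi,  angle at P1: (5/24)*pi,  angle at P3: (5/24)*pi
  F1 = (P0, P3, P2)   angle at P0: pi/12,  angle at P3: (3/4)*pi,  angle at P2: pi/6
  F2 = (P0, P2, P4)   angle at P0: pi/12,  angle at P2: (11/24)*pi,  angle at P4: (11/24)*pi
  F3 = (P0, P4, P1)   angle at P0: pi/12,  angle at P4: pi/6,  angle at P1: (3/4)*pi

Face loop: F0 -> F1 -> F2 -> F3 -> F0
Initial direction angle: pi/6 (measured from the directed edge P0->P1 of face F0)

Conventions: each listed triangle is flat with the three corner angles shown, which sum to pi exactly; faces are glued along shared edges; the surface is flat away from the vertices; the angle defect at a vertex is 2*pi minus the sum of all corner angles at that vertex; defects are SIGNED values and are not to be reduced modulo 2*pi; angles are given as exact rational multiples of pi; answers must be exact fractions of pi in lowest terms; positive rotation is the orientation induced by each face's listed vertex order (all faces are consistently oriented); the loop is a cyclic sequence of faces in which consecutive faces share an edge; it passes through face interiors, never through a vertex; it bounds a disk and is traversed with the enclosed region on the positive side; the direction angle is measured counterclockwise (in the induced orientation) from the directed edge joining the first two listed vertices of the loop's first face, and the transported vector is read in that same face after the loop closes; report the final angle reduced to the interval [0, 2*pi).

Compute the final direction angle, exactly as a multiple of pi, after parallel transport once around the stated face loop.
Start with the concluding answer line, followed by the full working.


Answer: final direction angle = (4/3)*pi

enclosed vertex P0: corner angles sum to (5/6)*pi, defect = 2*pi - (5/6)*pi = (7/6)*pi
the rotation equals the total enclosed defect, so the final angle is initial + defects (mod 2*pi)
final angle = pi/6 + (7/6)*pi = (4/3)*pi (mod 2*pi)


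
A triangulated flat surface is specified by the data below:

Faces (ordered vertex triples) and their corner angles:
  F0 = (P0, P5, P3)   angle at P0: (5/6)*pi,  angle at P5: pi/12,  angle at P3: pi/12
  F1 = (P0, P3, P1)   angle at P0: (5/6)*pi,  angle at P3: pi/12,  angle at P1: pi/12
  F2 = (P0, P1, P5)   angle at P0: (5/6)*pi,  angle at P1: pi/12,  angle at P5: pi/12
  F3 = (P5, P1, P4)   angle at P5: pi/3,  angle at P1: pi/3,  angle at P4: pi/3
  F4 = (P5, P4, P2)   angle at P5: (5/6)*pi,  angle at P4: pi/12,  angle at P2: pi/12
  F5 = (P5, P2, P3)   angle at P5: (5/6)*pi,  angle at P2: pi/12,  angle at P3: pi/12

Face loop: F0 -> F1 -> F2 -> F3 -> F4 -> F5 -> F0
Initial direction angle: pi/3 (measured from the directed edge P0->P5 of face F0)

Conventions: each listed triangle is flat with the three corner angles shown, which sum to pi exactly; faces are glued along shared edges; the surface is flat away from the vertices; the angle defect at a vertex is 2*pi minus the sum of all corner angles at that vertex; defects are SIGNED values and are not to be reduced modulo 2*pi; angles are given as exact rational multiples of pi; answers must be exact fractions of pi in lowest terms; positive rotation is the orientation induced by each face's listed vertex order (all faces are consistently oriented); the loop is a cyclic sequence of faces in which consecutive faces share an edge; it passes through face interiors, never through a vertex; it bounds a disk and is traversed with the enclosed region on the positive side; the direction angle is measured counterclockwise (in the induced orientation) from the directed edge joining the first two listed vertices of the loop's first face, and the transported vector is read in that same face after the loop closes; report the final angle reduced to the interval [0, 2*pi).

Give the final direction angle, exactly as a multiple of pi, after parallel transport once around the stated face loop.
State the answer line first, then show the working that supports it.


Answer: final direction angle = (5/3)*pi

enclosed vertex P0: corner angles sum to (5/2)*pi, defect = 2*pi - (5/2)*pi = -pi/2
enclosed vertex P5: corner angles sum to (13/6)*pi, defect = 2*pi - (13/6)*pi = -pi/6
the rotation equals the total enclosed defect, so the final angle is initial + defects (mod 2*pi)
final angle = pi/3 - (2/3)*pi = (5/3)*pi (mod 2*pi)


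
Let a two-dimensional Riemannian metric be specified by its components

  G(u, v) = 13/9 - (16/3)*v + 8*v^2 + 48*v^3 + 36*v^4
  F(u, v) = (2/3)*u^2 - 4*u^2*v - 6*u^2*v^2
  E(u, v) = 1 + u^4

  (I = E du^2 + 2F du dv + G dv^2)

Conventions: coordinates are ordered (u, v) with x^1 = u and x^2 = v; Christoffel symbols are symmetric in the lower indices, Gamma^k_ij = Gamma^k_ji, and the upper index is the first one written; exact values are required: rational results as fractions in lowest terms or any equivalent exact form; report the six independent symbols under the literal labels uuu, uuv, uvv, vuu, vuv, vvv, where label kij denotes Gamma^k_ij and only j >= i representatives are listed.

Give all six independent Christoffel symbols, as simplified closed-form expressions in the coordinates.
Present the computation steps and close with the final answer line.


E = 1 + u^4; F = (2/3)*u^2 - 4*u^2*v - 6*u^2*v^2; G = 13/9 - (16/3)*v + 8*v^2 + 48*v^3 + 36*v^4
Gamma^k_ij = (1/2) g^{kl} (d_i g_jl + d_j g_il - d_l g_ij), with g^inv = (1/(EG-F^2)) [[G, -F], [-F, E]]
first partials: E_u = 4*u^3, E_v = 0, F_u = (4/3)*u - 8*u*v - 12*u*v^2, F_v = -4*u^2 - 12*u^2*v, G_u = 0, G_v = -16/3 + 16*v + 144*v^2 + 144*v^3
D = EG - F^2 = 13/9 - (16/3)*v + 8*v^2 + 48*v^3 + 36*v^4 + u^4
expanded: Gamma^u_uu = (G E_u - 2F F_u + F E_v)/(2D), Gamma^u_uv = (G E_v - F G_u)/(2D), Gamma^u_vv = (2G F_v - G G_u - F G_v)/(2D), Gamma^v_uu = (2E F_u - E E_v - F E_u)/(2D), Gamma^v_uv = (E G_u - F E_v)/(2D), Gamma^v_vv = (E G_v - 2F F_v + F G_u)/(2D); substitute and cancel common factors

Answer: Gamma_uuu = 18*u^3/(9*u^4 + 324*v^4 + 432*v^3 + 72*v^2 - 48*v + 13), Gamma_uuv = 0, Gamma_uvv = (-108*u^2*v - 36*u^2)/(9*u^4 + 324*v^4 + 432*v^3 + 72*v^2 - 48*v + 13), Gamma_vuu = (-108*u*v^2 - 72*u*v + 12*u)/(9*u^4 + 324*v^4 + 432*v^3 + 72*v^2 - 48*v + 13), Gamma_vuv = 0, Gamma_vvv = (648*v^3 + 648*v^2 + 72*v - 24)/(9*u^4 + 324*v^4 + 432*v^3 + 72*v^2 - 48*v + 13)


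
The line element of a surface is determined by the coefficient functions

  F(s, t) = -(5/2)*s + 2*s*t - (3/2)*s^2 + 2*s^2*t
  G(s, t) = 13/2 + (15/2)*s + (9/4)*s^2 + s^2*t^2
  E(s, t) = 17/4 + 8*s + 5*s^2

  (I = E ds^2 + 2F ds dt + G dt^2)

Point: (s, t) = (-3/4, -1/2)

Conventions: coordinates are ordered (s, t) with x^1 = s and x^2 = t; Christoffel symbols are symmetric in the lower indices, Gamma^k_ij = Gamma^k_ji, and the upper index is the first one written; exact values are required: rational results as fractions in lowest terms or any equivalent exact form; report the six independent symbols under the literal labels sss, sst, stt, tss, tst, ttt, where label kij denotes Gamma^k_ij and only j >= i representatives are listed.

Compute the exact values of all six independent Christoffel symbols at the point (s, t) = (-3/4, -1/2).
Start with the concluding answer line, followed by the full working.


Answer: Gamma_sss = 272/961, Gamma_sst = -2340/961, Gamma_stt = -4905/961, Gamma_tss = -40/961, Gamma_tst = 2040/961, Gamma_ttt = 2502/961

E = 17/16, F = 39/32, G = 73/32 at the point
E_s = 1/2, E_t = 0, F_s = 1/4, F_t = -3/8, G_s = 15/4, G_t = -9/16
EG - F^2 = 961/1024;  g^inv = (1024/961) * [[73/32, -39/32], [-39/32, 17/16]]
first-kind symbols [ij,l] = (1/2)(d_i g_jl + d_j g_il - d_l g_ij): [ss,s] = E_s/2 = 1/4, [ss,t] = F_s - E_t/2 = 1/4, [st,s] = E_t/2 = 0, [st,t] = G_s/2 = 15/8, [tt,s] = F_t - G_s/2 = -9/4, [tt,t] = G_t/2 = -9/32
Gamma^s_ij = (G*[ij,s] - F*[ij,t])/(EG - F^2), Gamma^t_ij = (E*[ij,t] - F*[ij,s])/(EG - F^2)


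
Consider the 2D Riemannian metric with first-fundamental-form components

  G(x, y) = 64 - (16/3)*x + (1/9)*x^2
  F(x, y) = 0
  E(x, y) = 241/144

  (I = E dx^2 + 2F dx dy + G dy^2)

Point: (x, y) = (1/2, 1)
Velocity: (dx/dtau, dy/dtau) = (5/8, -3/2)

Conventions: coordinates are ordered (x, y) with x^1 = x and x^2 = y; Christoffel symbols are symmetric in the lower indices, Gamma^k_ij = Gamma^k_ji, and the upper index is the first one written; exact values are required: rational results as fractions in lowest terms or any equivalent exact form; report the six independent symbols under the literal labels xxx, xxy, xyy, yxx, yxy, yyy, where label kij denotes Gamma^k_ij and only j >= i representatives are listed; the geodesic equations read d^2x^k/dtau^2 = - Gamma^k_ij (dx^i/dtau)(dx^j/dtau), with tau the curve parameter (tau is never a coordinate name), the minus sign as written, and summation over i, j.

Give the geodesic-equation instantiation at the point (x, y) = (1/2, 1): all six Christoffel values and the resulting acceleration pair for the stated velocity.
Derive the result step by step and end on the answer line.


E = 241/144, F = 0, G = 2209/36 at the point
E_x = 0, E_y = 0, F_x = 0, F_y = 0, G_x = -47/9, G_y = 0
EG - F^2 = 532369/5184;  g^inv = (5184/532369) * [[2209/36, 0], [0, 241/144]]
first-kind symbols [ij,l] = (1/2)(d_i g_jl + d_j g_il - d_l g_ij): [xx,x] = E_x/2 = 0, [xx,y] = F_x - E_y/2 = 0, [xy,x] = E_y/2 = 0, [xy,y] = G_x/2 = -47/18, [yy,x] = F_y - G_x/2 = 47/18, [yy,y] = G_y/2 = 0
Gamma^x_ij = (G*[ij,x] - F*[ij,y])/(EG - F^2), Gamma^y_ij = (E*[ij,y] - F*[ij,x])/(EG - F^2)
Gamma_xxx = 0, Gamma_xxy = 0, Gamma_xyy = 376/241, Gamma_yxx = 0, Gamma_yxy = -2/47, Gamma_yyy = 0
d^2x/dtau^2 = -(Gamma_xxx*(5/8)^2 + 2*Gamma_xxy*(5/8)*(-3/2) + Gamma_xyy*(-3/2)^2) = -846/241
d^2y/dtau^2 = -(Gamma_yxx*(5/8)^2 + 2*Gamma_yxy*(5/8)*(-3/2) + Gamma_yyy*(-3/2)^2) = -15/188

Answer: Gamma_xxx = 0, Gamma_xxy = 0, Gamma_xyy = 376/241, Gamma_yxx = 0, Gamma_yxy = -2/47, Gamma_yyy = 0; accelerations (d^2x/dtau^2, d^2y/dtau^2) = (-846/241, -15/188)


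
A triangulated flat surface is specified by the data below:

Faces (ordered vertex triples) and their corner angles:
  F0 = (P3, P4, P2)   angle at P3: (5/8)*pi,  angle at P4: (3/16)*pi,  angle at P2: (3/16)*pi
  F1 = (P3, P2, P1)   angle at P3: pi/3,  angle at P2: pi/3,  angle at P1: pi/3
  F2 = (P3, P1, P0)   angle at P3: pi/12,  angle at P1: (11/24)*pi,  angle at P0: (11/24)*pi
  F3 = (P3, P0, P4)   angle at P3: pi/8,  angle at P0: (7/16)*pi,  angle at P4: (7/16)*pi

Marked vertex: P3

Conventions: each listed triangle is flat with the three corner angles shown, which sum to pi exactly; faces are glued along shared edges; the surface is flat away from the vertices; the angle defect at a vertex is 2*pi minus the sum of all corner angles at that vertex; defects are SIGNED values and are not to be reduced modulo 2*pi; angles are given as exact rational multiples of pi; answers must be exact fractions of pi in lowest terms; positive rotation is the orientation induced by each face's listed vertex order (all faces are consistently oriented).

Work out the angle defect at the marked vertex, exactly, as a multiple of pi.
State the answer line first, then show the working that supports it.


Answer: defect(P3) = (5/6)*pi

Sum of corner angles at P3: (7/6)*pi
defect = 2*pi - (7/6)*pi


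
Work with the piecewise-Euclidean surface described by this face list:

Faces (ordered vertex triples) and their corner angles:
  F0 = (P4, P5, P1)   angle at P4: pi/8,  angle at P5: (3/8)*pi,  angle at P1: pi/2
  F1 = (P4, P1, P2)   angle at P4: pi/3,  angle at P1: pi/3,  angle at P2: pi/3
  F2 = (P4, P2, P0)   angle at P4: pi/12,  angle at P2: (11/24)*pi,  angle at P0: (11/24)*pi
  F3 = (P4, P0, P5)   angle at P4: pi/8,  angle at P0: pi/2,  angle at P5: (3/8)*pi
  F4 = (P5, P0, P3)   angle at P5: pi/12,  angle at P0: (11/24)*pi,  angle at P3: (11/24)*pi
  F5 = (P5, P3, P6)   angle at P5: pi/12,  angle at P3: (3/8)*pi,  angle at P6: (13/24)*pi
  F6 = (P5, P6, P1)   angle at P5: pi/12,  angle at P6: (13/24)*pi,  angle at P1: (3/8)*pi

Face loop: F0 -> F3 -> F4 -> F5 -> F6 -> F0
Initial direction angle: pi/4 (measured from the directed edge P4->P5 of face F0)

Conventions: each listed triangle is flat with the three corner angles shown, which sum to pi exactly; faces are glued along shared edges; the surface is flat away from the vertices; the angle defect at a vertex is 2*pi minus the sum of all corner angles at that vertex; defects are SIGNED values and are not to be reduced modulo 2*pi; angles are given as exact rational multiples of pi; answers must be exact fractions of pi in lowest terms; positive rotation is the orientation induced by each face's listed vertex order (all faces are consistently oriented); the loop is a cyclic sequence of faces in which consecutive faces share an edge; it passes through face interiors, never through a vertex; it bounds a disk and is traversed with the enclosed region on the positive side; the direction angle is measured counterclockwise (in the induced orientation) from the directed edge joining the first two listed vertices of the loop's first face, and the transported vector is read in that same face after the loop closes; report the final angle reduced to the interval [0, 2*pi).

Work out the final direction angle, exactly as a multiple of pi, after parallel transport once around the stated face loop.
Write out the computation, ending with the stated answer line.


enclosed vertex P5: corner angles sum to pi, defect = 2*pi - pi = pi
summing the enclosed defects onto the initial angle, mod 2*pi in the induced orientation:
final angle = pi/4 + pi = (5/4)*pi (mod 2*pi)

Answer: final direction angle = (5/4)*pi
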